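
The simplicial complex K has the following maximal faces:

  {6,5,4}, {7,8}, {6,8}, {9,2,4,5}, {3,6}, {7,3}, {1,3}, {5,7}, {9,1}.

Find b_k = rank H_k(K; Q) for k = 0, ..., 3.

Fix the vertex order 1 < 2 < 3 < 4 < 5 < 6 < 7 < 8 < 9 and write every simplex with vertices in increasing order. Then dim K = 3 and the simplices of K are:

  0-simplices (9): [1], [2], [3], [4], [5], [6], [7], [8], [9]
  1-simplices (15): [1,3], [1,9], [2,4], [2,5], [2,9], [3,6], [3,7], [4,5], [4,6], [4,9], [5,6], [5,7], [5,9], [6,8], [7,8]
  2-simplices (5): [2,4,5], [2,4,9], [2,5,9], [4,5,6], [4,5,9]
  3-simplices (1): [2,4,5,9]

giving chain groups C_0 ≅ Z^9, C_1 ≅ Z^15, C_2 ≅ Z^5, C_3 ≅ Z^1.

Boundary ∂_1: C_1 → C_0 sends each edge [p,q] (with p < q) to q − p. For instance
  ∂[2,4] = [4] − [2].
The 9×15 boundary matrix has rank 8 and Smith normal form diag(1,1,1,1,1,1,1,1).

Boundary ∂_2: C_2 → C_1 acts by ∂[p,q,r] = [q,r] − [p,r] + [p,q]. For instance
  ∂[2,4,5] = [4,5] − [2,5] + [2,4],
  ∂[4,5,9] = [5,9] − [4,9] + [4,5].
The 15×5 boundary matrix has rank 4 and Smith normal form diag(1,1,1,1).

Boundary ∂_3: C_3 → C_2 sends each 3-simplex σ to the alternating sum Σ_i (−1)^i (σ with its i-th vertex removed). For instance
  ∂[2,4,5,9] = [4,5,9] − [2,5,9] + [2,4,9] − [2,4,5].
The 5×1 boundary matrix has rank 1 and Smith normal form diag(1).

Computing H_k = (kernel of ∂_k) / (image of ∂_{k+1}):

  H_0: rank C_0 − rank ∂_1 = 9 − 8 = 1, and the invariant factors of ∂_1 are all 1, so H_0 = Z.
  H_1: rank ker ∂_1 − rank ∂_2 = (15 − 8) − 4 = 3, and the invariant factors of ∂_2 are all 1, so H_1 = Z^3.
  H_2: rank ker ∂_2 − rank ∂_3 = (5 − 4) − 1 = 0, and the invariant factors of ∂_3 are all 1, so H_2 = 0.
  H_3: rank ker ∂_3 − rank ∂_4 = (1 − 1) − 0 = 0, and there is no ∂_4, so H_3 = 0.

Hence the Betti numbers are b_0 = 1, b_1 = 3, b_2 = 0, b_3 = 0.

b_0 = 1, b_1 = 3, b_2 = 0, b_3 = 0.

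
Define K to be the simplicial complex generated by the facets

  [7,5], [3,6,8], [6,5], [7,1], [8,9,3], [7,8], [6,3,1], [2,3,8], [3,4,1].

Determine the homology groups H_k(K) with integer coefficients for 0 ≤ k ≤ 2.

H_0 ≅ Z,  H_1 ≅ Z^2,  H_2 = 0.

Fix the vertex order 1 < 2 < 3 < 4 < 5 < 6 < 7 < 8 < 9 and write every simplex with vertices in increasing order. Then dim K = 2 and the simplices of K are:

  0-simplices (9): [1], [2], [3], [4], [5], [6], [7], [8], [9]
  1-simplices (15): [1,3], [1,4], [1,6], [1,7], [2,3], [2,8], [3,4], [3,6], [3,8], [3,9], [5,6], [5,7], [6,8], [7,8], [8,9]
  2-simplices (5): [1,3,4], [1,3,6], [2,3,8], [3,6,8], [3,8,9]

so the chain groups are C_0 ≅ Z^9, C_1 ≅ Z^15, C_2 ≅ Z^5.

∂_1: C_1 → C_0 maps an edge to its endpoints' difference, ∂[p,q] = q − p. For instance
  ∂[5,7] = [7] − [5].
The resulting 9×15 matrix has rank 8, and its Smith normal form has invariant factors (1,1,1,1,1,1,1,1).

Boundary ∂_2: C_2 → C_1 acts by ∂[p,q,r] = [q,r] − [p,r] + [p,q]. For instance
  ∂[1,3,4] = [3,4] − [1,4] + [1,3],
  ∂[3,8,9] = [8,9] − [3,9] + [3,8].
As a 15×5 matrix over Z this has rank 5, with invariant factors (1,1,1,1,1).

Now H_k = ker ∂_k / im ∂_{k+1}, so:

  H_0: rank C_0 − rank ∂_1 = 9 − 8 = 1, and the invariant factors of ∂_1 are all 1, so H_0 ≅ Z.
  H_1: rank ker ∂_1 − rank ∂_2 = (15 − 8) − 5 = 2, and the invariant factors of ∂_2 are all 1, so H_1 ≅ Z^2.
  H_2: rank ker ∂_2 − rank ∂_3 = (5 − 5) − 0 = 0, and there is no ∂_3, so H_2 ≅ 0.

As a check, the Euler characteristic is 9 − 15 + 5 = -1, which agrees with 1 − 2 + 0 = -1.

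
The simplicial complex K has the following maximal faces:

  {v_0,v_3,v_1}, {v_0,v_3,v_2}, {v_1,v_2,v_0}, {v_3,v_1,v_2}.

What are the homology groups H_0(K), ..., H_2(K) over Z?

Fix the vertex order v_0 < v_1 < v_2 < v_3 and write every simplex with vertices in increasing order. Then dim K = 2 and the simplices of K are:

  0-simplices (4): [v_0], [v_1], [v_2], [v_3]
  1-simplices (6): [v_0,v_1], [v_0,v_2], [v_0,v_3], [v_1,v_2], [v_1,v_3], [v_2,v_3]
  2-simplices (4): [v_0,v_1,v_2], [v_0,v_1,v_3], [v_0,v_2,v_3], [v_1,v_2,v_3]

so the chain groups are C_0 ≅ Z^4, C_1 ≅ Z^6, C_2 ≅ Z^4.

Boundary ∂_1: C_1 → C_0 sends each edge [p,q] (with p < q) to q − p. For instance
  ∂[v_2,v_3] = [v_3] − [v_2].
This gives a 4×6 integer matrix of rank 3; reducing to Smith normal form yields diagonal entries (1,1,1).

Boundary ∂_2: C_2 → C_1 sends each 2-simplex [p,q,r] to [q,r] − [p,r] + [p,q]. For instance
  ∂[v_0,v_1,v_2] = [v_1,v_2] − [v_0,v_2] + [v_0,v_1],
  ∂[v_1,v_2,v_3] = [v_2,v_3] − [v_1,v_3] + [v_1,v_2].
The 6×4 boundary matrix has rank 3 and Smith normal form diag(1,1,1).

Computing H_k = (kernel of ∂_k) / (image of ∂_{k+1}):

  H_0: rank C_0 − rank ∂_1 = 4 − 3 = 1, and the invariant factors of ∂_1 are all 1, so H_0 = Z.
  H_1: rank ker ∂_1 − rank ∂_2 = (6 − 3) − 3 = 0, and the invariant factors of ∂_2 are all 1, so H_1 = 0.
  H_2: rank ker ∂_2 − rank ∂_3 = (4 − 3) − 0 = 1, and there is no ∂_3, so H_2 = Z.

As a check, the Euler characteristic is 4 − 6 + 4 = 2, which agrees with 1 − 0 + 1 = 2.

H_0 ≅ Z,  H_1 = 0,  H_2 ≅ Z.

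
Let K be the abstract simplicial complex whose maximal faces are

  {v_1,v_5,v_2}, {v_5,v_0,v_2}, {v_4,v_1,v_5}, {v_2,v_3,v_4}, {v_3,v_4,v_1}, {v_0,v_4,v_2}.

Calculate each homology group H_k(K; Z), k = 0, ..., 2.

K has 6 vertices, 12 edges, 6 triangles.
rank ∂_0 = 0, rank ∂_1 = 5 ⇒ b_0 = 6 − 0 − 5 = 1; all invariant factors of ∂_1 are 1 so no torsion. So H_0 = Z.
rank ∂_1 = 5, rank ∂_2 = 6 ⇒ b_1 = 12 − 5 − 6 = 1; all invariant factors of ∂_2 are 1 so no torsion. So H_1 = Z.
rank ∂_2 = 6, rank ∂_3 = 0 ⇒ b_2 = 6 − 6 − 0 = 0. So H_2 = 0.

H_0 = Z,  H_1 = Z,  H_2 = 0.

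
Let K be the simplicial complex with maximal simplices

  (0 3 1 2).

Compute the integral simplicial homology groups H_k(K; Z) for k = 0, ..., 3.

Take the total order 0 < 1 < 2 < 3 on the vertex set. Then K (dimension 3) consists of the simplices:

  0-simplices (4): [0], [1], [2], [3]
  1-simplices (6): [0,1], [0,2], [0,3], [1,2], [1,3], [2,3]
  2-simplices (4): [0,1,2], [0,1,3], [0,2,3], [1,2,3]
  3-simplices (1): [0,1,2,3]

giving chain groups C_0 ≅ Z^4, C_1 ≅ Z^6, C_2 ≅ Z^4, C_3 ≅ Z^1.

∂_1: C_1 → C_0 maps an edge to its endpoints' difference, ∂[p,q] = q − p.
The resulting 4×6 matrix has rank 3, and its Smith normal form has invariant factors (1,1,1).

The boundary map ∂_2: C_2 → C_1 sends each 2-simplex [p,q,r] to [q,r] − [p,r] + [p,q]. For instance
  ∂[1,2,3] = [2,3] − [1,3] + [1,2],
  ∂[0,1,3] = [1,3] − [0,3] + [0,1].
The resulting 6×4 matrix has rank 3, and its Smith normal form has invariant factors (1,1,1).

Boundary ∂_3: C_3 → C_2 sends each 3-simplex σ to the alternating sum Σ_i (−1)^i (σ with its i-th vertex removed). For instance
  ∂[0,1,2,3] = [1,2,3] − [0,2,3] + [0,1,3] − [0,1,2].
As a 4×1 matrix over Z this has rank 1, with invariant factors (1).

Reading off H_k = ker ∂_k / im ∂_{k+1}:

  H_0: rank C_0 − rank ∂_1 = 4 − 3 = 1, and the invariant factors of ∂_1 are all 1, so H_0 ≅ Z.
  H_1: rank ker ∂_1 − rank ∂_2 = (6 − 3) − 3 = 0, and the invariant factors of ∂_2 are all 1, so H_1 ≅ 0.
  H_2: rank ker ∂_2 − rank ∂_3 = (4 − 3) − 1 = 0, and the invariant factors of ∂_3 are all 1, so H_2 ≅ 0.
  H_3: rank ker ∂_3 − rank ∂_4 = (1 − 1) − 0 = 0, and there is no ∂_4, so H_3 ≅ 0.

As a check, the Euler characteristic is 4 − 6 + 4 − 1 = 1, which agrees with 1 − 0 + 0 − 0 = 1.

H_0 ≅ Z,  H_1 = 0,  H_2 = 0,  H_3 = 0.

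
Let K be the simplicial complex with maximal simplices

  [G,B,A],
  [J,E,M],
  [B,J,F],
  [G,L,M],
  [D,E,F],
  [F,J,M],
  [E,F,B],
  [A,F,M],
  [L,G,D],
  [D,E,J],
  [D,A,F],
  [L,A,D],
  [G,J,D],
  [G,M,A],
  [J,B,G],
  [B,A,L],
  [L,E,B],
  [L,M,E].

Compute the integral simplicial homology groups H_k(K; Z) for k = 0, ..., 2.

Order the vertices as A < B < D < E < F < G < J < L < M. Listing each simplex with vertices in this order, K has dimension 2 with simplices:

  0-simplices (9): A, B, D, E, F, G, J, L, M
  1-simplices (27): AB, AD, AF, AG, AL, AM, BE, BF, BG, BJ, BL, DE, DF, DG, DJ, DL, EF, EJ, EL, EM, FJ, FM, GJ, GL, GM, JM, LM
  2-simplices (18): ABG, ABL, ADF, ADL, AFM, AGM, BEF, BEL, BFJ, BGJ, DEF, DEJ, DGJ, DGL, EJM, ELM, FJM, GLM

giving chain groups C_0 ≅ Z^9, C_1 ≅ Z^27, C_2 ≅ Z^18.

Boundary ∂_1: C_1 → C_0 sends each edge [p,q] (with p < q) to q − p. For instance
  ∂DE = E − D.
This gives a 9×27 integer matrix of rank 8; reducing to Smith normal form yields diagonal entries (1,1,1,1,1,1,1,1).

The boundary map ∂_2: C_2 → C_1 maps a triangle to the signed sum of its edges. For instance
  ∂DGL = GL − DL + DG,
  ∂GLM = LM − GM + GL.
This gives a 27×18 integer matrix of rank 18; reducing to Smith normal form yields diagonal entries (1,1,1,1,1,1,1,1,1,1,1,1,1,1,1,1,1,2).

Computing H_k = (kernel of ∂_k) / (image of ∂_{k+1}):

  H_0: rank C_0 − rank ∂_1 = 9 − 8 = 1, and the invariant factors of ∂_1 are all 1, so H_0 = Z.
  H_1: rank ker ∂_1 − rank ∂_2 = (27 − 8) − 18 = 1, and ∂_2 has invariant factor 2 > 1, so H_1 = Z ⊕ Z/2.
  H_2: rank ker ∂_2 − rank ∂_3 = (18 − 18) − 0 = 0, and there is no ∂_3, so H_2 = 0.

(K is a triangulation of the Klein bottle.)

H_0 = Z,  H_1 = Z ⊕ Z/2,  H_2 = 0.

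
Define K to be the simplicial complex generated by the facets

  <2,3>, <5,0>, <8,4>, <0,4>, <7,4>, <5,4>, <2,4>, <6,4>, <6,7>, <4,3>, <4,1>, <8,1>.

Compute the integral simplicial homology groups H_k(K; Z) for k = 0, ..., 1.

We work with the vertex ordering 0 < 1 < 2 < 3 < 4 < 5 < 6 < 7 < 8. The simplices of K, each written with vertices in increasing order, are:

  0-simplices (9): [0], [1], [2], [3], [4], [5], [6], [7], [8]
  1-simplices (12): [0,4], [0,5], [1,4], [1,8], [2,3], [2,4], [3,4], [4,5], [4,6], [4,7], [4,8], [6,7]

so the chain groups are C_0 ≅ Z^9, C_1 ≅ Z^12.

∂_1: C_1 → C_0 is given by ∂[p,q] = [q] − [p]. For instance
  ∂[4,6] = [6] − [4].
The 9×12 boundary matrix has rank 8 and Smith normal form diag(1,1,1,1,1,1,1,1).

Reading off H_k = ker ∂_k / im ∂_{k+1}:

  H_0: rank C_0 − rank ∂_1 = 9 − 8 = 1, and the invariant factors of ∂_1 are all 1, so H_0 = Z.
  H_1: rank ker ∂_1 − rank ∂_2 = (12 − 8) − 0 = 4, and there is no ∂_2, so H_1 = Z^4.

(K is a triangulation of a wedge of 4 circles.)

H_0 = Z,  H_1 = Z^4.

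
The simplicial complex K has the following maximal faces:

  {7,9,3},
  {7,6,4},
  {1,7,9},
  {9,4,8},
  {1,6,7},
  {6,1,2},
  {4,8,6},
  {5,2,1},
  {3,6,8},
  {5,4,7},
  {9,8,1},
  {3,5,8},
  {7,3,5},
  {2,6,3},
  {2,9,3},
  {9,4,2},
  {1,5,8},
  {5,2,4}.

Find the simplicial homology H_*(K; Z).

Take the total order 1 < 2 < 3 < 4 < 5 < 6 < 7 < 8 < 9 on the vertex set. Then K (dimension 2) consists of the simplices:

  0-simplices (9): [1], [2], [3], [4], [5], [6], [7], [8], [9]
  1-simplices (27): (27 of them)
  2-simplices (18): [1,2,5], [1,2,6], [1,5,8], [1,6,7], [1,7,9], [1,8,9], [2,3,6], [2,3,9], [2,4,5], [2,4,9], [3,5,7], [3,5,8], [3,6,8], [3,7,9], [4,5,7], [4,6,7], [4,6,8], [4,8,9]

Hence C_0 ≅ Z^9, C_1 ≅ Z^27, C_2 ≅ Z^18.

Boundary ∂_1: C_1 → C_0 is given by ∂[p,q] = [q] − [p].
The 9×27 boundary matrix has rank 8 and Smith normal form diag(1,1,1,1,1,1,1,1).

∂_2: C_2 → C_1 acts by ∂[p,q,r] = [q,r] − [p,r] + [p,q]. For instance
  ∂[2,3,9] = [3,9] − [2,9] + [2,3],
  ∂[1,2,5] = [2,5] − [1,5] + [1,2].
As a 27×18 matrix over Z this has rank 17, with invariant factors (1,1,1,1,1,1,1,1,1,1,1,1,1,1,1,1,1).

Now H_k = ker ∂_k / im ∂_{k+1}, so:

  H_0: rank C_0 − rank ∂_1 = 9 − 8 = 1, and the invariant factors of ∂_1 are all 1, so H_0 ≅ Z.
  H_1: rank ker ∂_1 − rank ∂_2 = (27 − 8) − 17 = 2, and the invariant factors of ∂_2 are all 1, so H_1 ≅ Z^2.
  H_2: rank ker ∂_2 − rank ∂_3 = (18 − 17) − 0 = 1, and there is no ∂_3, so H_2 ≅ Z.

H_0 ≅ Z,  H_1 ≅ Z^2,  H_2 ≅ Z.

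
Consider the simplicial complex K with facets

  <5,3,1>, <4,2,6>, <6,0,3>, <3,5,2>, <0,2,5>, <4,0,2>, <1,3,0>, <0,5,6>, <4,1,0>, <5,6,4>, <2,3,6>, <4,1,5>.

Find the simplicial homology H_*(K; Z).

Order the vertices as 0 < 1 < 2 < 3 < 4 < 5 < 6. Listing each simplex with vertices in this order, K has dimension 2 with simplices:

  0-simplices (7): [0], [1], [2], [3], [4], [5], [6]
  1-simplices (18): [0,1], [0,2], [0,3], [0,4], [0,5], [0,6], [1,3], [1,4], [1,5], [2,3], [2,4], [2,5], [2,6], [3,5], [3,6], [4,5], [4,6], [5,6]
  2-simplices (12): [0,1,3], [0,1,4], [0,2,4], [0,2,5], [0,3,6], [0,5,6], [1,3,5], [1,4,5], [2,3,5], [2,3,6], [2,4,6], [4,5,6]

giving chain groups C_0 ≅ Z^7, C_1 ≅ Z^18, C_2 ≅ Z^12.

The boundary map ∂_1: C_1 → C_0 sends each edge [p,q] (with p < q) to q − p. For instance
  ∂[2,5] = [5] − [2].
The 7×18 boundary matrix has rank 6 and Smith normal form diag(1,1,1,1,1,1).

∂_2: C_2 → C_1 sends each 2-simplex [p,q,r] to [q,r] − [p,r] + [p,q]. For instance
  ∂[1,4,5] = [4,5] − [1,5] + [1,4],
  ∂[0,1,3] = [1,3] − [0,3] + [0,1].
As a 18×12 matrix over Z this has rank 12, with invariant factors (1,1,1,1,1,1,1,1,1,1,1,2).

Now H_k = ker ∂_k / im ∂_{k+1}, so:

  H_0: rank C_0 − rank ∂_1 = 7 − 6 = 1, and the invariant factors of ∂_1 are all 1, so H_0 ≅ Z.
  H_1: rank ker ∂_1 − rank ∂_2 = (18 − 6) − 12 = 0, and ∂_2 has invariant factor 2 > 1, so H_1 ≅ Z/2Z.
  H_2: rank ker ∂_2 − rank ∂_3 = (12 − 12) − 0 = 0, and there is no ∂_3, so H_2 ≅ 0.

As a check, the Euler characteristic is 7 − 18 + 12 = 1, which agrees with 1 − 0 + 0 = 1.

H_0 = Z,  H_1 = Z/2Z,  H_2 = 0.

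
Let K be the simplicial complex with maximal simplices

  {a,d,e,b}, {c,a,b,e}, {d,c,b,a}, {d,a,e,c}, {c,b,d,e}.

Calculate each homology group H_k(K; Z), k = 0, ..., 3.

Order the vertices as a < b < c < d < e. Listing each simplex with vertices in this order, K has dimension 3 with simplices:

  0-simplices (5): a, b, c, d, e
  1-simplices (10): ab, ac, ad, ae, bc, bd, be, cd, ce, de
  2-simplices (10): abc, abd, abe, acd, ace, ade, bcd, bce, bde, cde
  3-simplices (5): abcd, abce, abde, acde, bcde

giving chain groups C_0 ≅ Z^5, C_1 ≅ Z^10, C_2 ≅ Z^10, C_3 ≅ Z^5.

The boundary map ∂_1: C_1 → C_0 sends each edge [p,q] (with p < q) to q − p.
The resulting 5×10 matrix has rank 4, and its Smith normal form has invariant factors (1,1,1,1).

∂_2: C_2 → C_1 maps a triangle to the signed sum of its edges. For instance
  ∂bcd = cd − bd + bc,
  ∂bce = ce − be + bc.
This gives a 10×10 integer matrix of rank 6; reducing to Smith normal form yields diagonal entries (1,1,1,1,1,1).

The boundary map ∂_3: C_3 → C_2 sends each 3-simplex σ to the alternating sum Σ_i (−1)^i (σ with its i-th vertex removed). For instance
  ∂abde = bde − ade + abe − abd,
  ∂abcd = bcd − acd + abd − abc.
This gives a 10×5 integer matrix of rank 4; reducing to Smith normal form yields diagonal entries (1,1,1,1).

Now H_k = ker ∂_k / im ∂_{k+1}, so:

  H_0: rank C_0 − rank ∂_1 = 5 − 4 = 1, and the invariant factors of ∂_1 are all 1, so H_0 ≅ Z.
  H_1: rank ker ∂_1 − rank ∂_2 = (10 − 4) − 6 = 0, and the invariant factors of ∂_2 are all 1, so H_1 ≅ 0.
  H_2: rank ker ∂_2 − rank ∂_3 = (10 − 6) − 4 = 0, and the invariant factors of ∂_3 are all 1, so H_2 ≅ 0.
  H_3: rank ker ∂_3 − rank ∂_4 = (5 − 4) − 0 = 1, and there is no ∂_4, so H_3 ≅ Z.

As a check, the Euler characteristic is 5 − 10 + 10 − 5 = 0, which agrees with 1 − 0 + 0 − 1 = 0.
(K is a triangulation of the 3-sphere S^3.)

H_0 = Z,  H_1 = 0,  H_2 = 0,  H_3 = Z.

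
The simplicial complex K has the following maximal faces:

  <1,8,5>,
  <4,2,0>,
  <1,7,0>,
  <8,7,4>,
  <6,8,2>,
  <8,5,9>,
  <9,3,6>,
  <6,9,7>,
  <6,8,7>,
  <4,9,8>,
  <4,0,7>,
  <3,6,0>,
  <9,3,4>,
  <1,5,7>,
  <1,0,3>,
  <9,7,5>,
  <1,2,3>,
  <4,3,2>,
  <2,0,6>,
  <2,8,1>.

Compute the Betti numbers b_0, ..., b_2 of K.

Fix the vertex order 0 < 1 < 2 < 3 < 4 < 5 < 6 < 7 < 8 < 9 and write every simplex with vertices in increasing order. Then dim K = 2 and the simplices of K are:

  0-simplices (10): [0], [1], [2], [3], [4], [5], [6], [7], [8], [9]
  1-simplices (30): (30 of them)
  2-simplices (20): (20 of them)

giving chain groups C_0 ≅ Z^10, C_1 ≅ Z^30, C_2 ≅ Z^20.

∂_1: C_1 → C_0 sends each edge [p,q] (with p < q) to q − p. For instance
  ∂[7,8] = [8] − [7].
This gives a 10×30 integer matrix of rank 9; reducing to Smith normal form yields diagonal entries (1,1,1,1,1,1,1,1,1).

Boundary ∂_2: C_2 → C_1 sends each 2-simplex [p,q,r] to [q,r] − [p,r] + [p,q]. For instance
  ∂[6,7,9] = [7,9] − [6,9] + [6,7],
  ∂[1,2,3] = [2,3] − [1,3] + [1,2].
The 30×20 boundary matrix has rank 20 and Smith normal form diag(1,1,1,1,1,1,1,1,1,1,1,1,1,1,1,1,1,1,1,2).

Reading off H_k = ker ∂_k / im ∂_{k+1}:

  H_0: rank C_0 − rank ∂_1 = 10 − 9 = 1, and the invariant factors of ∂_1 are all 1, so H_0 ≅ Z.
  H_1: rank ker ∂_1 − rank ∂_2 = (30 − 9) − 20 = 1, and ∂_2 has invariant factor 2 > 1, so H_1 ≅ Z × Z/2.
  H_2: rank ker ∂_2 − rank ∂_3 = (20 − 20) − 0 = 0, and there is no ∂_3, so H_2 ≅ 0.

Hence the Betti numbers are b_0 = 1, b_1 = 1, b_2 = 0.

b_0 = 1, b_1 = 1, b_2 = 0.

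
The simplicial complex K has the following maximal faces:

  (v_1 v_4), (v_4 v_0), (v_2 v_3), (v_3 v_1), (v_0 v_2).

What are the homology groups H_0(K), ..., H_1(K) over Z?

H_0 = Z,  H_1 = Z.

Fix the vertex order v_0 < v_1 < v_2 < v_3 < v_4 and write every simplex with vertices in increasing order. Then dim K = 1 and the simplices of K are:

  0-simplices (5): [v_0], [v_1], [v_2], [v_3], [v_4]
  1-simplices (5): [v_0,v_2], [v_0,v_4], [v_1,v_3], [v_1,v_4], [v_2,v_3]

so the chain groups are C_0 ≅ Z^5, C_1 ≅ Z^5.

Boundary ∂_1: C_1 → C_0 is given by ∂[p,q] = [q] − [p]. For instance
  ∂[v_2,v_3] = [v_3] − [v_2].
The resulting 5×5 matrix has rank 4, and its Smith normal form has invariant factors (1,1,1,1).

Now H_k = ker ∂_k / im ∂_{k+1}, so:

  H_0: rank C_0 − rank ∂_1 = 5 − 4 = 1, and the invariant factors of ∂_1 are all 1, so H_0 ≅ Z.
  H_1: rank ker ∂_1 − rank ∂_2 = (5 − 4) − 0 = 1, and there is no ∂_2, so H_1 ≅ Z.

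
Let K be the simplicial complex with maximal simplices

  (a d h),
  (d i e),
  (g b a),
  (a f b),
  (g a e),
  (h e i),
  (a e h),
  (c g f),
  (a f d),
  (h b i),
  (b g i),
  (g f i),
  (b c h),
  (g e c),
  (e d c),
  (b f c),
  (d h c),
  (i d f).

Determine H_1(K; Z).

Take the total order a < b < c < d < e < f < g < h < i on the vertex set. Then K (dimension 2) consists of the simplices:

  0-simplices (9): a, b, c, d, e, f, g, h, i
  1-simplices (27): ab, ad, ae, af, ag, ah, bc, bf, bg, bh, bi, cd, ce, cf, cg, ch, de, df, dh, di, eg, eh, ei, fg, fi, gi, hi
  2-simplices (18): abf, abg, adf, adh, aeg, aeh, bcf, bch, bgi, bhi, cde, cdh, ceg, cfg, dei, dfi, ehi, fgi

so the chain groups are C_0 ≅ Z^9, C_1 ≅ Z^27, C_2 ≅ Z^18.

The boundary map ∂_1: C_1 → C_0 is given by ∂[p,q] = [q] − [p]. For instance
  ∂gi = i − g.
This gives a 9×27 integer matrix of rank 8; reducing to Smith normal form yields diagonal entries (1,1,1,1,1,1,1,1).

∂_2: C_2 → C_1 maps a triangle to the signed sum of its edges. For instance
  ∂cde = de − ce + cd,
  ∂fgi = gi − fi + fg.
The 27×18 boundary matrix has rank 18 and Smith normal form diag(1,1,1,1,1,1,1,1,1,1,1,1,1,1,1,1,1,2).

Now H_k = ker ∂_k / im ∂_{k+1}, so:

  H_1: rank ker ∂_1 − rank ∂_2 = (27 − 8) − 18 = 1, and ∂_2 has invariant factor 2 > 1, so H_1 = Z ⊕ Z/2.

H_1 = Z ⊕ Z/2.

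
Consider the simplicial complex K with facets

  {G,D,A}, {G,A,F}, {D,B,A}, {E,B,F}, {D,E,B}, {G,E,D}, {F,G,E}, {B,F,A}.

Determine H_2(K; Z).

H_2 ≅ Z.

Order the vertices as A < B < D < E < F < G. Listing each simplex with vertices in this order, K has dimension 2 with simplices:

  0-simplices (6): A, B, D, E, F, G
  1-simplices (12): AB, AD, AF, AG, BD, BE, BF, DE, DG, EF, EG, FG
  2-simplices (8): ABD, ABF, ADG, AFG, BDE, BEF, DEG, EFG

Hence C_0 ≅ Z^6, C_1 ≅ Z^12, C_2 ≅ Z^8.

∂_1: C_1 → C_0 sends each edge [p,q] (with p < q) to q − p. For instance
  ∂BE = E − B.
As a 6×12 matrix over Z this has rank 5, with invariant factors (1,1,1,1,1).

∂_2: C_2 → C_1 maps a triangle to the signed sum of its edges. For instance
  ∂BEF = EF − BF + BE,
  ∂ABF = BF − AF + AB.
This gives a 12×8 integer matrix of rank 7; reducing to Smith normal form yields diagonal entries (1,1,1,1,1,1,1).

From H_k ≅ ker(∂_k) / im(∂_{k+1}) we obtain:

  H_2: rank ker ∂_2 − rank ∂_3 = (8 − 7) − 0 = 1, and there is no ∂_3, so H_2 = Z.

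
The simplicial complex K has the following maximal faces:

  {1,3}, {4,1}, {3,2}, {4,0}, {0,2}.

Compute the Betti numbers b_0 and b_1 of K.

b_0 = 1, b_1 = 1.

Take the total order 0 < 1 < 2 < 3 < 4 on the vertex set. Then K (dimension 1) consists of the simplices:

  0-simplices (5): [0], [1], [2], [3], [4]
  1-simplices (5): [0,2], [0,4], [1,3], [1,4], [2,3]

Hence C_0 ≅ Z^5, C_1 ≅ Z^5.

Boundary ∂_1: C_1 → C_0 maps an edge to its endpoints' difference, ∂[p,q] = q − p. For instance
  ∂[0,2] = [2] − [0].
The 5×5 boundary matrix has rank 4 and Smith normal form diag(1,1,1,1).

Reading off H_k = ker ∂_k / im ∂_{k+1}:

  H_0: rank C_0 − rank ∂_1 = 5 − 4 = 1, and the invariant factors of ∂_1 are all 1, so H_0 ≅ Z.
  H_1: rank ker ∂_1 − rank ∂_2 = (5 − 4) − 0 = 1, and there is no ∂_2, so H_1 ≅ Z.

As a check, the Euler characteristic is 5 − 5 = 0, which agrees with 1 − 1 = 0.
(K is a triangulation of the circle S^1.)

Hence the Betti numbers are b_0 = 1, b_1 = 1.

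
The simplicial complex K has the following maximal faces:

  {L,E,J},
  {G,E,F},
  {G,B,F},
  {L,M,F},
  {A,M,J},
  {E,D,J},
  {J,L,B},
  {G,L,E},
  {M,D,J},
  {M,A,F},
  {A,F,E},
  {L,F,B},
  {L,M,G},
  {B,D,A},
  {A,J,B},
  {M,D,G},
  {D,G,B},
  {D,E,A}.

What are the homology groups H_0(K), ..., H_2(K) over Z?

Fix the vertex order A < B < D < E < F < G < J < L < M and write every simplex with vertices in increasing order. Then dim K = 2 and the simplices of K are:

  0-simplices (9): A, B, D, E, F, G, J, L, M
  1-simplices (27): AB, AD, AE, AF, AJ, AM, BD, BF, BG, BJ, BL, DE, DG, DJ, DM, EF, EG, EJ, EL, FG, FL, FM, GL, GM, JL, JM, LM
  2-simplices (18): ABD, ABJ, ADE, AEF, AFM, AJM, BDG, BFG, BFL, BJL, DEJ, DGM, DJM, EFG, EGL, EJL, FLM, GLM

Hence C_0 ≅ Z^9, C_1 ≅ Z^27, C_2 ≅ Z^18.

The boundary map ∂_1: C_1 → C_0 is given by ∂[p,q] = [q] − [p]. For instance
  ∂DE = E − D.
This gives a 9×27 integer matrix of rank 8; reducing to Smith normal form yields diagonal entries (1,1,1,1,1,1,1,1).

∂_2: C_2 → C_1 acts by ∂[p,q,r] = [q,r] − [p,r] + [p,q]. For instance
  ∂DJM = JM − DM + DJ,
  ∂ADE = DE − AE + AD.
This gives a 27×18 integer matrix of rank 18; reducing to Smith normal form yields diagonal entries (1,1,1,1,1,1,1,1,1,1,1,1,1,1,1,1,1,2).

Now H_k = ker ∂_k / im ∂_{k+1}, so:

  H_0: rank C_0 − rank ∂_1 = 9 − 8 = 1, and the invariant factors of ∂_1 are all 1, so H_0 ≅ Z.
  H_1: rank ker ∂_1 − rank ∂_2 = (27 − 8) − 18 = 1, and ∂_2 has invariant factor 2 > 1, so H_1 ≅ Z ⊕ Z/2.
  H_2: rank ker ∂_2 − rank ∂_3 = (18 − 18) − 0 = 0, and there is no ∂_3, so H_2 ≅ 0.

H_0 ≅ Z,  H_1 ≅ Z ⊕ Z/2,  H_2 = 0.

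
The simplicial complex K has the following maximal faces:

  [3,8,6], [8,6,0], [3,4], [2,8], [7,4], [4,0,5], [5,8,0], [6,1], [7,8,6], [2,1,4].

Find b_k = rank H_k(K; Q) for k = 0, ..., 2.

b_0 = 1, b_1 = 4, b_2 = 0.

Order the vertices as 0 < 1 < 2 < 3 < 4 < 5 < 6 < 7 < 8. Listing each simplex with vertices in this order, K has dimension 2 with simplices:

  0-simplices (9): [0], [1], [2], [3], [4], [5], [6], [7], [8]
  1-simplices (18): [0,4], [0,5], [0,6], [0,8], [1,2], [1,4], [1,6], [2,4], [2,8], [3,4], [3,6], [3,8], [4,5], [4,7], [5,8], [6,7], [6,8], [7,8]
  2-simplices (6): [0,4,5], [0,5,8], [0,6,8], [1,2,4], [3,6,8], [6,7,8]

Hence C_0 ≅ Z^9, C_1 ≅ Z^18, C_2 ≅ Z^6.

∂_1: C_1 → C_0 sends each edge [p,q] (with p < q) to q − p.
As a 9×18 matrix over Z this has rank 8, with invariant factors (1,1,1,1,1,1,1,1).

∂_2: C_2 → C_1 maps a triangle to the signed sum of its edges. For instance
  ∂[3,6,8] = [6,8] − [3,8] + [3,6],
  ∂[0,4,5] = [4,5] − [0,5] + [0,4].
The 18×6 boundary matrix has rank 6 and Smith normal form diag(1,1,1,1,1,1).

From H_k ≅ ker(∂_k) / im(∂_{k+1}) we obtain:

  H_0: rank C_0 − rank ∂_1 = 9 − 8 = 1, and the invariant factors of ∂_1 are all 1, so H_0 = Z.
  H_1: rank ker ∂_1 − rank ∂_2 = (18 − 8) − 6 = 4, and the invariant factors of ∂_2 are all 1, so H_1 = Z^4.
  H_2: rank ker ∂_2 − rank ∂_3 = (6 − 6) − 0 = 0, and there is no ∂_3, so H_2 = 0.

Hence the Betti numbers are b_0 = 1, b_1 = 4, b_2 = 0.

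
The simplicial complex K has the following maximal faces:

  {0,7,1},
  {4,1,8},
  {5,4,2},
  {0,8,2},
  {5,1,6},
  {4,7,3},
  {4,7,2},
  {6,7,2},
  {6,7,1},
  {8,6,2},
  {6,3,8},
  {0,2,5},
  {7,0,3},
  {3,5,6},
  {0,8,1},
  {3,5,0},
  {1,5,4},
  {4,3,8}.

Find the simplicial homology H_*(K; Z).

We work with the vertex ordering 0 < 1 < 2 < 3 < 4 < 5 < 6 < 7 < 8. The simplices of K, each written with vertices in increasing order, are:

  0-simplices (9): [0], [1], [2], [3], [4], [5], [6], [7], [8]
  1-simplices (27): (27 of them)
  2-simplices (18): [0,1,7], [0,1,8], [0,2,5], [0,2,8], [0,3,5], [0,3,7], [1,4,5], [1,4,8], [1,5,6], [1,6,7], [2,4,5], [2,4,7], [2,6,7], [2,6,8], [3,4,7], [3,4,8], [3,5,6], [3,6,8]

so the chain groups are C_0 ≅ Z^9, C_1 ≅ Z^27, C_2 ≅ Z^18.

Boundary ∂_1: C_1 → C_0 is given by ∂[p,q] = [q] − [p].
This gives a 9×27 integer matrix of rank 8; reducing to Smith normal form yields diagonal entries (1,1,1,1,1,1,1,1).

The boundary map ∂_2: C_2 → C_1 maps a triangle to the signed sum of its edges. For instance
  ∂[1,5,6] = [5,6] − [1,6] + [1,5],
  ∂[3,5,6] = [5,6] − [3,6] + [3,5].
This gives a 27×18 integer matrix of rank 17; reducing to Smith normal form yields diagonal entries (1,1,1,1,1,1,1,1,1,1,1,1,1,1,1,1,1).

Now H_k = ker ∂_k / im ∂_{k+1}, so:

  H_0: rank C_0 − rank ∂_1 = 9 − 8 = 1, and the invariant factors of ∂_1 are all 1, so H_0 ≅ Z.
  H_1: rank ker ∂_1 − rank ∂_2 = (27 − 8) − 17 = 2, and the invariant factors of ∂_2 are all 1, so H_1 ≅ Z^2.
  H_2: rank ker ∂_2 − rank ∂_3 = (18 − 17) − 0 = 1, and there is no ∂_3, so H_2 ≅ Z.

H_0 ≅ Z,  H_1 ≅ Z^2,  H_2 ≅ Z.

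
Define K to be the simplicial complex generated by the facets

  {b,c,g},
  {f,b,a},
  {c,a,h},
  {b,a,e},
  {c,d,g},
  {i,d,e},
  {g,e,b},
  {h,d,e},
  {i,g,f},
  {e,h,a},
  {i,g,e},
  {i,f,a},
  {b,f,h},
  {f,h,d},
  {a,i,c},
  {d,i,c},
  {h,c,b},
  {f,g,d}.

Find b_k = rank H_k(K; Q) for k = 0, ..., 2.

Order the vertices as a < b < c < d < e < f < g < h < i. Listing each simplex with vertices in this order, K has dimension 2 with simplices:

  0-simplices (9): a, b, c, d, e, f, g, h, i
  1-simplices (27): ab, ac, ae, af, ah, ai, bc, be, bf, bg, bh, cd, cg, ch, ci, de, df, dg, dh, di, eg, eh, ei, fg, fh, fi, gi
  2-simplices (18): abe, abf, ach, aci, aeh, afi, bcg, bch, beg, bfh, cdg, cdi, deh, dei, dfg, dfh, egi, fgi

Hence C_0 ≅ Z^9, C_1 ≅ Z^27, C_2 ≅ Z^18.

∂_1: C_1 → C_0 maps an edge to its endpoints' difference, ∂[p,q] = q − p.
As a 9×27 matrix over Z this has rank 8, with invariant factors (1,1,1,1,1,1,1,1).

The boundary map ∂_2: C_2 → C_1 acts by ∂[p,q,r] = [q,r] − [p,r] + [p,q]. For instance
  ∂aeh = eh − ah + ae,
  ∂bfh = fh − bh + bf.
As a 27×18 matrix over Z this has rank 18, with invariant factors (1,1,1,1,1,1,1,1,1,1,1,1,1,1,1,1,1,2).

From H_k ≅ ker(∂_k) / im(∂_{k+1}) we obtain:

  H_0: rank C_0 − rank ∂_1 = 9 − 8 = 1, and the invariant factors of ∂_1 are all 1, so H_0 ≅ Z.
  H_1: rank ker ∂_1 − rank ∂_2 = (27 − 8) − 18 = 1, and ∂_2 has invariant factor 2 > 1, so H_1 ≅ Z ⊕ Z/2.
  H_2: rank ker ∂_2 − rank ∂_3 = (18 − 18) − 0 = 0, and there is no ∂_3, so H_2 ≅ 0.

Hence the Betti numbers are b_0 = 1, b_1 = 1, b_2 = 0.

b_0 = 1, b_1 = 1, b_2 = 0.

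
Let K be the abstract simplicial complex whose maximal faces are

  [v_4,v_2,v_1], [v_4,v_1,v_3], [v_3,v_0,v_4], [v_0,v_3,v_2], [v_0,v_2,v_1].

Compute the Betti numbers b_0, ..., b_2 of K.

We work with the vertex ordering v_0 < v_1 < v_2 < v_3 < v_4. The simplices of K, each written with vertices in increasing order, are:

  0-simplices (5): [v_0], [v_1], [v_2], [v_3], [v_4]
  1-simplices (10): [v_0,v_1], [v_0,v_2], [v_0,v_3], [v_0,v_4], [v_1,v_2], [v_1,v_3], [v_1,v_4], [v_2,v_3], [v_2,v_4], [v_3,v_4]
  2-simplices (5): [v_0,v_1,v_2], [v_0,v_2,v_3], [v_0,v_3,v_4], [v_1,v_2,v_4], [v_1,v_3,v_4]

Hence C_0 ≅ Z^5, C_1 ≅ Z^10, C_2 ≅ Z^5.

Boundary ∂_1: C_1 → C_0 is given by ∂[p,q] = [q] − [p]. For instance
  ∂[v_0,v_4] = [v_4] − [v_0].
This gives a 5×10 integer matrix of rank 4; reducing to Smith normal form yields diagonal entries (1,1,1,1).

∂_2: C_2 → C_1 acts by ∂[p,q,r] = [q,r] − [p,r] + [p,q]. For instance
  ∂[v_0,v_1,v_2] = [v_1,v_2] − [v_0,v_2] + [v_0,v_1],
  ∂[v_1,v_2,v_4] = [v_2,v_4] − [v_1,v_4] + [v_1,v_2].
The resulting 10×5 matrix has rank 5, and its Smith normal form has invariant factors (1,1,1,1,1).

Now H_k = ker ∂_k / im ∂_{k+1}, so:

  H_0: rank C_0 − rank ∂_1 = 5 − 4 = 1, and the invariant factors of ∂_1 are all 1, so H_0 ≅ Z.
  H_1: rank ker ∂_1 − rank ∂_2 = (10 − 4) − 5 = 1, and the invariant factors of ∂_2 are all 1, so H_1 ≅ Z.
  H_2: rank ker ∂_2 − rank ∂_3 = (5 − 5) − 0 = 0, and there is no ∂_3, so H_2 ≅ 0.

As a check, the Euler characteristic is 5 − 10 + 5 = 0, which agrees with 1 − 1 + 0 = 0.

Hence the Betti numbers are b_0 = 1, b_1 = 1, b_2 = 0.

b_0 = 1, b_1 = 1, b_2 = 0.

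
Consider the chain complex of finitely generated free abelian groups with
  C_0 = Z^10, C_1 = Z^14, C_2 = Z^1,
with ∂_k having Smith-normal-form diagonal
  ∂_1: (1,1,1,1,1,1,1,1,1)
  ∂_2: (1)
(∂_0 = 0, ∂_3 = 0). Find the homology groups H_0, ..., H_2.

H_0: b_0 = 10 − 0 − 9 = 1; torsion from ∂_1 factors > 1: none. So H_0 ≅ Z.
H_1: b_1 = 14 − 9 − 1 = 4; torsion from ∂_2 factors > 1: none. So H_1 ≅ Z^4.
H_2: b_2 = 1 − 1 − 0 = 0; torsion from ∂_3 factors > 1: none. So H_2 ≅ 0.

H_0 ≅ Z,  H_1 ≅ Z^4,  H_2 = 0.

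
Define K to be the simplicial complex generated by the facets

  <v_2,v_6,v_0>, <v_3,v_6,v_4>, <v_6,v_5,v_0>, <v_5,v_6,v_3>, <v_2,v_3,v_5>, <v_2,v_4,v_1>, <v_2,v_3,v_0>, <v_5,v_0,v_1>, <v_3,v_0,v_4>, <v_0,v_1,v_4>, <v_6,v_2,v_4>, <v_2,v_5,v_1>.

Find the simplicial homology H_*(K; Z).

K has 7 vertices, 18 edges, 12 triangles.
rank ∂_0 = 0, rank ∂_1 = 6 ⇒ b_0 = 7 − 0 − 6 = 1; all invariant factors of ∂_1 are 1 so no torsion. So H_0 = Z.
rank ∂_1 = 6, rank ∂_2 = 12 ⇒ b_1 = 18 − 6 − 12 = 0; ∂_2 has invariant factor(s) [2] giving torsion. So H_1 = Z/2.
rank ∂_2 = 12, rank ∂_3 = 0 ⇒ b_2 = 12 − 12 − 0 = 0. So H_2 = 0.

H_0 ≅ Z,  H_1 ≅ Z/2,  H_2 = 0.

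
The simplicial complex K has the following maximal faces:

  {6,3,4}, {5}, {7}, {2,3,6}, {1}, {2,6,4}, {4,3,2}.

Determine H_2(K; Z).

H_2 = Z.

Fix the vertex order 1 < 2 < 3 < 4 < 5 < 6 < 7 and write every simplex with vertices in increasing order. Then dim K = 2 and the simplices of K are:

  0-simplices (7): [1], [2], [3], [4], [5], [6], [7]
  1-simplices (6): [2,3], [2,4], [2,6], [3,4], [3,6], [4,6]
  2-simplices (4): [2,3,4], [2,3,6], [2,4,6], [3,4,6]

Hence C_0 ≅ Z^7, C_1 ≅ Z^6, C_2 ≅ Z^4.

Boundary ∂_1: C_1 → C_0 maps an edge to its endpoints' difference, ∂[p,q] = q − p. For instance
  ∂[2,6] = [6] − [2].
As a 7×6 matrix over Z this has rank 3, with invariant factors (1,1,1).

∂_2: C_2 → C_1 sends each 2-simplex [p,q,r] to [q,r] − [p,r] + [p,q]. For instance
  ∂[2,3,4] = [3,4] − [2,4] + [2,3],
  ∂[2,4,6] = [4,6] − [2,6] + [2,4].
This gives a 6×4 integer matrix of rank 3; reducing to Smith normal form yields diagonal entries (1,1,1).

Reading off H_k = ker ∂_k / im ∂_{k+1}:

  H_2: rank ker ∂_2 − rank ∂_3 = (4 − 3) − 0 = 1, and there is no ∂_3, so H_2 ≅ Z.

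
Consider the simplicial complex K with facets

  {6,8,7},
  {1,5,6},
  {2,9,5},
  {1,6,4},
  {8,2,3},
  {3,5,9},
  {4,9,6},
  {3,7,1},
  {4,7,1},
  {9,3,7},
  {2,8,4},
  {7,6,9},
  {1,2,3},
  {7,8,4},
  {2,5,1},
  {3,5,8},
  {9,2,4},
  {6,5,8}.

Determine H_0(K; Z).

K has 9 vertices, 27 edges, 18 triangles.
rank ∂_0 = 0, rank ∂_1 = 8 ⇒ b_0 = 9 − 0 − 8 = 1; all invariant factors of ∂_1 are 1 so no torsion. So H_0 ≅ Z.

H_0 ≅ Z.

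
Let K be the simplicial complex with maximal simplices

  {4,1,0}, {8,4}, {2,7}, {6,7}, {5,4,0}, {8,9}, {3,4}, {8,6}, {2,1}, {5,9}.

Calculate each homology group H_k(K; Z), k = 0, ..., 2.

K has 10 vertices, 13 edges, 2 triangles.
rank ∂_0 = 0, rank ∂_1 = 9 ⇒ b_0 = 10 − 0 − 9 = 1; all invariant factors of ∂_1 are 1 so no torsion. So H_0 = Z.
rank ∂_1 = 9, rank ∂_2 = 2 ⇒ b_1 = 13 − 9 − 2 = 2; all invariant factors of ∂_2 are 1 so no torsion. So H_1 = Z^2.
rank ∂_2 = 2, rank ∂_3 = 0 ⇒ b_2 = 2 − 2 − 0 = 0. So H_2 = 0.

H_0 ≅ Z,  H_1 ≅ Z^2,  H_2 = 0.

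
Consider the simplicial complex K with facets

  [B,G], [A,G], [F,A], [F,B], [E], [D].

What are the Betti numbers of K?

Fix the vertex order A < B < D < E < F < G and write every simplex with vertices in increasing order. Then dim K = 1 and the simplices of K are:

  0-simplices (6): A, B, D, E, F, G
  1-simplices (4): AF, AG, BF, BG

Hence C_0 ≅ Z^6, C_1 ≅ Z^4.

∂_1: C_1 → C_0 is given by ∂[p,q] = [q] − [p].
The 6×4 boundary matrix has rank 3 and Smith normal form diag(1,1,1).

Computing H_k = (kernel of ∂_k) / (image of ∂_{k+1}):

  H_0: rank C_0 − rank ∂_1 = 6 − 3 = 3, and the invariant factors of ∂_1 are all 1, so H_0 = Z^3.
  H_1: rank ker ∂_1 − rank ∂_2 = (4 − 3) − 0 = 1, and there is no ∂_2, so H_1 = Z.

(K is a triangulation of the disjoint union of the circle S^1 and a set of 2 points.)

Hence the Betti numbers are b_0 = 3, b_1 = 1.

b_0 = 3, b_1 = 1.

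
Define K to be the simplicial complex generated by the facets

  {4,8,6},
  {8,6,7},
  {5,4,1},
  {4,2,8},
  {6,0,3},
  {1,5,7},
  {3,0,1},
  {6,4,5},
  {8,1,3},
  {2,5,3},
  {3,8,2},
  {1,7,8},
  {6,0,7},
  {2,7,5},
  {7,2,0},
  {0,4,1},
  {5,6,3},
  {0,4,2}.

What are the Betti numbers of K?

b_0 = 1, b_1 = 2, b_2 = 1.

Order the vertices as 0 < 1 < 2 < 3 < 4 < 5 < 6 < 7 < 8. Listing each simplex with vertices in this order, K has dimension 2 with simplices:

  0-simplices (9): [0], [1], [2], [3], [4], [5], [6], [7], [8]
  1-simplices (27): (27 of them)
  2-simplices (18): [0,1,3], [0,1,4], [0,2,4], [0,2,7], [0,3,6], [0,6,7], [1,3,8], [1,4,5], [1,5,7], [1,7,8], [2,3,5], [2,3,8], [2,4,8], [2,5,7], [3,5,6], [4,5,6], [4,6,8], [6,7,8]

giving chain groups C_0 ≅ Z^9, C_1 ≅ Z^27, C_2 ≅ Z^18.

Boundary ∂_1: C_1 → C_0 maps an edge to its endpoints' difference, ∂[p,q] = q − p. For instance
  ∂[3,5] = [5] − [3].
This gives a 9×27 integer matrix of rank 8; reducing to Smith normal form yields diagonal entries (1,1,1,1,1,1,1,1).

The boundary map ∂_2: C_2 → C_1 sends each 2-simplex [p,q,r] to [q,r] − [p,r] + [p,q]. For instance
  ∂[1,3,8] = [3,8] − [1,8] + [1,3],
  ∂[3,5,6] = [5,6] − [3,6] + [3,5].
The resulting 27×18 matrix has rank 17, and its Smith normal form has invariant factors (1,1,1,1,1,1,1,1,1,1,1,1,1,1,1,1,1).

Reading off H_k = ker ∂_k / im ∂_{k+1}:

  H_0: rank C_0 − rank ∂_1 = 9 − 8 = 1, and the invariant factors of ∂_1 are all 1, so H_0 ≅ Z.
  H_1: rank ker ∂_1 − rank ∂_2 = (27 − 8) − 17 = 2, and the invariant factors of ∂_2 are all 1, so H_1 ≅ Z^2.
  H_2: rank ker ∂_2 − rank ∂_3 = (18 − 17) − 0 = 1, and there is no ∂_3, so H_2 ≅ Z.

As a check, the Euler characteristic is 9 − 27 + 18 = 0, which agrees with 1 − 2 + 1 = 0.
(K is a triangulation of the torus T^2.)

Hence the Betti numbers are b_0 = 1, b_1 = 2, b_2 = 1.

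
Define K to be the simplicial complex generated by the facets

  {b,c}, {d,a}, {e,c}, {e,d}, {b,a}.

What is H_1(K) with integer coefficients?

H_1 = Z.

We work with the vertex ordering a < b < c < d < e. The simplices of K, each written with vertices in increasing order, are:

  0-simplices (5): a, b, c, d, e
  1-simplices (5): ab, ad, bc, ce, de

so the chain groups are C_0 ≅ Z^5, C_1 ≅ Z^5.

Boundary ∂_1: C_1 → C_0 sends each edge [p,q] (with p < q) to q − p. For instance
  ∂ab = b − a.
The 5×5 boundary matrix has rank 4 and Smith normal form diag(1,1,1,1).

Reading off H_k = ker ∂_k / im ∂_{k+1}:

  H_1: rank ker ∂_1 − rank ∂_2 = (5 − 4) − 0 = 1, and there is no ∂_2, so H_1 ≅ Z.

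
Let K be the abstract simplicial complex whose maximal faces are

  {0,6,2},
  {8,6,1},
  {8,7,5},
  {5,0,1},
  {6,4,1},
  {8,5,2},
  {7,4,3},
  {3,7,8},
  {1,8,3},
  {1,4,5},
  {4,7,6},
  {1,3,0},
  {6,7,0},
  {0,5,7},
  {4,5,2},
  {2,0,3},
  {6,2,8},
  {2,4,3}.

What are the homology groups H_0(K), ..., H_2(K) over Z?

H_0 = Z,  H_1 = Z^2,  H_2 = Z.

We work with the vertex ordering 0 < 1 < 2 < 3 < 4 < 5 < 6 < 7 < 8. The simplices of K, each written with vertices in increasing order, are:

  0-simplices (9): [0], [1], [2], [3], [4], [5], [6], [7], [8]
  1-simplices (27): (27 of them)
  2-simplices (18): [0,1,3], [0,1,5], [0,2,3], [0,2,6], [0,5,7], [0,6,7], [1,3,8], [1,4,5], [1,4,6], [1,6,8], [2,3,4], [2,4,5], [2,5,8], [2,6,8], [3,4,7], [3,7,8], [4,6,7], [5,7,8]

giving chain groups C_0 ≅ Z^9, C_1 ≅ Z^27, C_2 ≅ Z^18.

Boundary ∂_1: C_1 → C_0 maps an edge to its endpoints' difference, ∂[p,q] = q − p. For instance
  ∂[7,8] = [8] − [7].
As a 9×27 matrix over Z this has rank 8, with invariant factors (1,1,1,1,1,1,1,1).

The boundary map ∂_2: C_2 → C_1 acts by ∂[p,q,r] = [q,r] − [p,r] + [p,q]. For instance
  ∂[1,3,8] = [3,8] − [1,8] + [1,3],
  ∂[0,1,5] = [1,5] − [0,5] + [0,1].
The 27×18 boundary matrix has rank 17 and Smith normal form diag(1,1,1,1,1,1,1,1,1,1,1,1,1,1,1,1,1).

Computing H_k = (kernel of ∂_k) / (image of ∂_{k+1}):

  H_0: rank C_0 − rank ∂_1 = 9 − 8 = 1, and the invariant factors of ∂_1 are all 1, so H_0 ≅ Z.
  H_1: rank ker ∂_1 − rank ∂_2 = (27 − 8) − 17 = 2, and the invariant factors of ∂_2 are all 1, so H_1 ≅ Z^2.
  H_2: rank ker ∂_2 − rank ∂_3 = (18 − 17) − 0 = 1, and there is no ∂_3, so H_2 ≅ Z.

As a check, the Euler characteristic is 9 − 27 + 18 = 0, which agrees with 1 − 2 + 1 = 0.
(K is a triangulation of the torus T^2.)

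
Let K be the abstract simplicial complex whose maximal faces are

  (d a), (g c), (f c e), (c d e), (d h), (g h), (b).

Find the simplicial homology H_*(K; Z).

H_0 = Z^2,  H_1 = Z,  H_2 = 0.

We work with the vertex ordering a < b < c < d < e < f < g < h. The simplices of K, each written with vertices in increasing order, are:

  0-simplices (8): a, b, c, d, e, f, g, h
  1-simplices (9): ad, cd, ce, cf, cg, de, dh, ef, gh
  2-simplices (2): cde, cef

giving chain groups C_0 ≅ Z^8, C_1 ≅ Z^9, C_2 ≅ Z^2.

The boundary map ∂_1: C_1 → C_0 is given by ∂[p,q] = [q] − [p]. For instance
  ∂gh = h − g.
The resulting 8×9 matrix has rank 6, and its Smith normal form has invariant factors (1,1,1,1,1,1).

Boundary ∂_2: C_2 → C_1 maps a triangle to the signed sum of its edges. For instance
  ∂cef = ef − cf + ce,
  ∂cde = de − ce + cd.
As a 9×2 matrix over Z this has rank 2, with invariant factors (1,1).

From H_k ≅ ker(∂_k) / im(∂_{k+1}) we obtain:

  H_0: rank C_0 − rank ∂_1 = 8 − 6 = 2, and the invariant factors of ∂_1 are all 1, so H_0 = Z^2.
  H_1: rank ker ∂_1 − rank ∂_2 = (9 − 6) − 2 = 1, and the invariant factors of ∂_2 are all 1, so H_1 = Z.
  H_2: rank ker ∂_2 − rank ∂_3 = (2 − 2) − 0 = 0, and there is no ∂_3, so H_2 = 0.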